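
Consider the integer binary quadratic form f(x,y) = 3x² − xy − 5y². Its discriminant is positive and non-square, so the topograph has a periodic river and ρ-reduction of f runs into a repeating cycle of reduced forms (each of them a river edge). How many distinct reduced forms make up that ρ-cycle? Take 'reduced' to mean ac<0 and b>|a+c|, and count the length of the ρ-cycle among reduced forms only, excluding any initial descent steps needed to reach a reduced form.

D = 61, ⌊√D⌋ = 7
descent: ρ → (-5,1,3)
descent: ρ → (3,5,-3)  [lands on river]
river: ρ → (-3,7,1)
river: ρ → (1,7,-3)
river: ρ → (-3,5,3)
river: ρ → (3,7,-1)
river: ρ → (-1,7,3)
ρ-cycle length = 6 (tail of 2 descent steps not counted)

6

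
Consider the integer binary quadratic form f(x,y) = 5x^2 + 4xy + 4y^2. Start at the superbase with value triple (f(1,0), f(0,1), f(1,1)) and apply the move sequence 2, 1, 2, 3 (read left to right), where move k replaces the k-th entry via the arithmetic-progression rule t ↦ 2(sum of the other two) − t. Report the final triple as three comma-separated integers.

start (5,4,13) = (f(1,0),f(0,1),f(1,1))
replace slot 2: 2·(5+13) − 4 = 32 → (5,32,13)
replace slot 1: 2·(32+13) − 5 = 85 → (85,32,13)
replace slot 2: 2·(85+13) − 32 = 164 → (85,164,13)
replace slot 3: 2·(85+164) − 13 = 485 → (85,164,485)

85,164,485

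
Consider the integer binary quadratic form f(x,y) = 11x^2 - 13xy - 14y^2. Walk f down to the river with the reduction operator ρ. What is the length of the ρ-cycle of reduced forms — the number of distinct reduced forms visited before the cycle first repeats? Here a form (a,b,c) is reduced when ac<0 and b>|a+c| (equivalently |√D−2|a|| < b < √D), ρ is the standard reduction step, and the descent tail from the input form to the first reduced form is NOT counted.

D = 785, ⌊√D⌋ = 28
descent: ρ → (-14,13,11)  [lands on river]
river: ρ → (11,9,-16)
river: ρ → (-16,23,4)
river: ρ → (4,25,-10)
river: ρ → (-10,15,14)
river: ρ → (14,13,-11)
river: ρ → (-11,9,16)
river: ρ → (16,23,-4)
river: ρ → (-4,25,10)
river: ρ → (10,15,-14)
ρ-cycle length = 10 (tail of 1 descent step not counted)

10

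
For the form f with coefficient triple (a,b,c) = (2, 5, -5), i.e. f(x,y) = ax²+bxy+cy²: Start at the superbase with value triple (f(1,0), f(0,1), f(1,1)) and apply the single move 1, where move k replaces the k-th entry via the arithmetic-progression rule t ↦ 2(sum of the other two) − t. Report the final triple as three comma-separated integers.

start (2,-5,2) = (f(1,0),f(0,1),f(1,1))
replace slot 1: 2·((-5)+2) − 2 = -8 → (-8,-5,2)

-8,-5,2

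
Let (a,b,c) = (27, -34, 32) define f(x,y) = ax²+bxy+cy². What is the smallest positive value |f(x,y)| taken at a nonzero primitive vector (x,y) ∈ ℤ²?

translate: b→20 (≡-34 mod 54), so (27,-34,32)→(27,20,25)
flip: (27,20,25)→(25,-20,27)
reduced (well bottom): (25,-20,27) with a≤c, −a<b≤a
well minimum = a = 25

25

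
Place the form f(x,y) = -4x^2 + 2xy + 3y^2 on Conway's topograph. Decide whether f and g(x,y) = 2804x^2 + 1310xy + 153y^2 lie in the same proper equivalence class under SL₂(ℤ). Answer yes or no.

D₁ = 52, D₂ = 52
river cycle of f (length 10): (3, 4, -3), (-3, 2, 4), (4, 6, -1), (-1, 6, 4), (4, 2, -3), (-3, 4, 3), (3, 2, -4), (-4, 6, 1), (1, 6, -4), (-4, 2, 3)
river cycle of g (length 10): (1, 6, -4), (-4, 2, 3), (3, 4, -3), (-3, 2, 4), (4, 6, -1), (-1, 6, 4), (4, 2, -3), (-3, 4, 3), (3, 2, -4), (-4, 6, 1)
cycles coincide ⇒ equivalent

yes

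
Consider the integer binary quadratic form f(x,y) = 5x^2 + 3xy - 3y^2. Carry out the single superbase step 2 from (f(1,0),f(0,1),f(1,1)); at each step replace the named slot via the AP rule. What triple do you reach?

start (5,-3,5) = (f(1,0),f(0,1),f(1,1))
replace slot 2: 2·(5+5) − (-3) = 23 → (5,23,5)

5,23,5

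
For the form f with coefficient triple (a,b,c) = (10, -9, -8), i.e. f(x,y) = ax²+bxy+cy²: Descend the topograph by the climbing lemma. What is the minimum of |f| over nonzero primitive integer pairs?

descent: ρ → (-8,9,10)  [lands on river]
river: ρ → (10,11,-7)
river: ρ → (-7,17,4)
river: ρ → (4,15,-11)
river: ρ → (-11,7,8)
river: ρ → (8,9,-10)
river: ρ → (-10,11,7)
river: ρ → (7,17,-4)
river: ρ → (-4,15,11)
river: ρ → (11,7,-8)
closes: descent 1, river 10
min |a| on river = 4

4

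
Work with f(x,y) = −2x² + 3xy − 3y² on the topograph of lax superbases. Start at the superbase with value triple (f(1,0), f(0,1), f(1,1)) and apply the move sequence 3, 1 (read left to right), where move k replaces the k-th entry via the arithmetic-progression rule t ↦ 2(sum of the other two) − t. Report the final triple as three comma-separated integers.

start (-2,-3,-2) = (f(1,0),f(0,1),f(1,1))
replace slot 3: 2·((-2)+(-3)) − (-2) = -8 → (-2,-3,-8)
replace slot 1: 2·((-3)+(-8)) − (-2) = -20 → (-20,-3,-8)

-20,-3,-8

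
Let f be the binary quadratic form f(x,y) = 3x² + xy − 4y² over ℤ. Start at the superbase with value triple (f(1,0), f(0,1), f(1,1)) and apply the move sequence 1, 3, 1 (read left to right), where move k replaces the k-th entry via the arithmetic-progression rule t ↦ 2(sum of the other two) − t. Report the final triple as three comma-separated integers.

start (3,-4,0) = (f(1,0),f(0,1),f(1,1))
replace slot 1: 2·((-4)+0) − 3 = -11 → (-11,-4,0)
replace slot 3: 2·((-11)+(-4)) − 0 = -30 → (-11,-4,-30)
replace slot 1: 2·((-4)+(-30)) − (-11) = -57 → (-57,-4,-30)

-57,-4,-30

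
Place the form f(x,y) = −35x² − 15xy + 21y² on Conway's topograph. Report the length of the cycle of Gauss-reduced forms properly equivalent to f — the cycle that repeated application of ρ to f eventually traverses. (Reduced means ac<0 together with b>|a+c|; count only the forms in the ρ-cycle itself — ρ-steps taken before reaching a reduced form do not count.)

D = 3165, ⌊√D⌋ = 56
descent: ρ → (21,15,-35)  [lands on river]
river: ρ → (-35,55,1)
river: ρ → (1,55,-35)
river: ρ → (-35,15,21)
river: ρ → (21,27,-29)
river: ρ → (-29,31,19)
river: ρ → (19,45,-15)
river: ρ → (-15,45,19)
river: ρ → (19,31,-29)
river: ρ → (-29,27,21)
ρ-cycle length = 10 (tail of 1 descent step not counted)

10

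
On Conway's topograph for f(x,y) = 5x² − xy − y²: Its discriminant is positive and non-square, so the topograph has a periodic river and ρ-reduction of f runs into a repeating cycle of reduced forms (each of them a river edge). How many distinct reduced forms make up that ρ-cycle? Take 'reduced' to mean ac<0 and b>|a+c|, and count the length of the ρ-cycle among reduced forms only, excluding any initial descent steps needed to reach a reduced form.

D = 21, ⌊√D⌋ = 4
descent: ρ → (-1,3,3)  [lands on river]
river: ρ → (3,3,-1)
ρ-cycle length = 2 (tail of 1 descent step not counted)

2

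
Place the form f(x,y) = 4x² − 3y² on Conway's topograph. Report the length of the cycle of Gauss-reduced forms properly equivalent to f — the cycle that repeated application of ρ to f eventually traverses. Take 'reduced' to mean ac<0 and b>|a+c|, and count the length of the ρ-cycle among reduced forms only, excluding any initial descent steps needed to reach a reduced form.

D = 48, ⌊√D⌋ = 6
descent: ρ → (-3,6,1)  [lands on river]
river: ρ → (1,6,-3)
ρ-cycle length = 2 (tail of 1 descent step not counted)

2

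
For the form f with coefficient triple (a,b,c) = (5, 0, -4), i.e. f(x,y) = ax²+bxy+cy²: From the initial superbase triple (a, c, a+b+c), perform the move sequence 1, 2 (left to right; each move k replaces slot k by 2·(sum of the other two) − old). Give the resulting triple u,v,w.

start (5,-4,1) = (f(1,0),f(0,1),f(1,1))
replace slot 1: 2·((-4)+1) − 5 = -11 → (-11,-4,1)
replace slot 2: 2·((-11)+1) − (-4) = -16 → (-11,-16,1)

-11,-16,1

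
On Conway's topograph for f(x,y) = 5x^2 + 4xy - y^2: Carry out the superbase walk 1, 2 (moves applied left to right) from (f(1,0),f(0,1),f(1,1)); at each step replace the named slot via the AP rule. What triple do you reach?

start (5,-1,8) = (f(1,0),f(0,1),f(1,1))
replace slot 1: 2·((-1)+8) − 5 = 9 → (9,-1,8)
replace slot 2: 2·(9+8) − (-1) = 35 → (9,35,8)

9,35,8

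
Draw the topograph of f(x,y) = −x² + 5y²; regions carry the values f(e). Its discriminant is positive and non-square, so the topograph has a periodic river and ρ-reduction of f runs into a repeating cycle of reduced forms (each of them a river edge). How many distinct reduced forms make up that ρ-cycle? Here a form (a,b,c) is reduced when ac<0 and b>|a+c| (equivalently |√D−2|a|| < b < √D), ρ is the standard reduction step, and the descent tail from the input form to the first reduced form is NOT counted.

D = 20, ⌊√D⌋ = 4
descent: ρ → (5,0,-1)
descent: ρ → (-1,4,1)  [lands on river]
river: ρ → (1,4,-1)
ρ-cycle length = 2 (tail of 2 descent steps not counted)

2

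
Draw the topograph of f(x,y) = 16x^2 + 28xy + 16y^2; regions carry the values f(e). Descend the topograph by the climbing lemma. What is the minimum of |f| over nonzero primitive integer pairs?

translate: b→-4 (≡28 mod 32), so (16,28,16)→(16,-4,4)
flip: (16,-4,4)→(4,4,16)
reduced (well bottom): (4,4,16) with a≤c, −a<b≤a
well minimum = a = 4

4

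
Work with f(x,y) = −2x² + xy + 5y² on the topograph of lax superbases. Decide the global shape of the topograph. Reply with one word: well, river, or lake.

D = b²−4ac = 1² − 4·(-2)·5 = 41
D > 0 non-square ⇒ indefinite ⇒ periodic river

river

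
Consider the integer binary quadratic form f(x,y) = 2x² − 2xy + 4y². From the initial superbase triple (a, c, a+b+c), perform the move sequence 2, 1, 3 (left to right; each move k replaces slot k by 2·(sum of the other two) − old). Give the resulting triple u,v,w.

start (2,4,4) = (f(1,0),f(0,1),f(1,1))
replace slot 2: 2·(2+4) − 4 = 8 → (2,8,4)
replace slot 1: 2·(8+4) − 2 = 22 → (22,8,4)
replace slot 3: 2·(22+8) − 4 = 56 → (22,8,56)

22,8,56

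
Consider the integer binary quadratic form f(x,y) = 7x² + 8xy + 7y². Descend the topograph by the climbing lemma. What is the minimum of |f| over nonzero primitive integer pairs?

translate: b→-6 (≡8 mod 14), so (7,8,7)→(7,-6,6)
flip: (7,-6,6)→(6,6,7)
reduced (well bottom): (6,6,7) with a≤c, −a<b≤a
well minimum = a = 6

6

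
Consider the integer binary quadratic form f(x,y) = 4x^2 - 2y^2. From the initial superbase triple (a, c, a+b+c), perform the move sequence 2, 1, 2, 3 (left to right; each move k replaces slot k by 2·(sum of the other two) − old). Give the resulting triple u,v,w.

start (4,-2,2) = (f(1,0),f(0,1),f(1,1))
replace slot 2: 2·(4+2) − (-2) = 14 → (4,14,2)
replace slot 1: 2·(14+2) − 4 = 28 → (28,14,2)
replace slot 2: 2·(28+2) − 14 = 46 → (28,46,2)
replace slot 3: 2·(28+46) − 2 = 146 → (28,46,146)

28,46,146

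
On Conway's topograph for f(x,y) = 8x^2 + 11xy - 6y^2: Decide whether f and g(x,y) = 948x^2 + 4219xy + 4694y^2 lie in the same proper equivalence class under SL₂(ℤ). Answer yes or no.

D₁ = 313, D₂ = 313
river cycle of f (length 38): (-6, 13, 6), (6, 11, -8), (-8, 5, 9), (9, 13, -4), (-4, 11, 12), (12, 13, -3), (-3, 17, 2), (2, 15, -11), (-11, 7, 6), (6, 17, -1), … (28 more)
river cycle of g (length 38): (8, 11, -6), (-6, 13, 6), (6, 11, -8), (-8, 5, 9), (9, 13, -4), (-4, 11, 12), (12, 13, -3), (-3, 17, 2), (2, 15, -11), (-11, 7, 6), … (28 more)
cycles coincide ⇒ equivalent

yes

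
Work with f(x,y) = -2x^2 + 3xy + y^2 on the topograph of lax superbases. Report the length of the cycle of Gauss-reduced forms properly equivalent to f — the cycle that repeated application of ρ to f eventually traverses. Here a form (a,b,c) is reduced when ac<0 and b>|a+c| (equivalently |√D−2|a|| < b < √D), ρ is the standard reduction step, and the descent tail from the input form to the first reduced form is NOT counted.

D = 17, ⌊√D⌋ = 4
river: ρ → (1,3,-2)
river: ρ → (-2,1,2)
river: ρ → (2,3,-1)
river: ρ → (-1,3,2)
river: ρ → (2,1,-2)
river: ρ → (-2,3,1)
ρ-cycle length = 6 (tail of 0 descent steps not counted)

6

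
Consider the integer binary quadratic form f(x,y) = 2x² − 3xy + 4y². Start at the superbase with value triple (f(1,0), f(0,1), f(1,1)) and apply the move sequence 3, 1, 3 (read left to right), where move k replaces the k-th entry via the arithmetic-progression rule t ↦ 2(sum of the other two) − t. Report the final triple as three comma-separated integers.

start (2,4,3) = (f(1,0),f(0,1),f(1,1))
replace slot 3: 2·(2+4) − 3 = 9 → (2,4,9)
replace slot 1: 2·(4+9) − 2 = 24 → (24,4,9)
replace slot 3: 2·(24+4) − 9 = 47 → (24,4,47)

24,4,47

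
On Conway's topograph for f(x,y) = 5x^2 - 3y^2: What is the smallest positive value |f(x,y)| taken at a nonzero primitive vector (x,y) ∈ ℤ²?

descent: ρ → (-3,6,2)  [lands on river]
river: ρ → (2,6,-3)
closes: descent 1, river 2
min |a| on river = 2

2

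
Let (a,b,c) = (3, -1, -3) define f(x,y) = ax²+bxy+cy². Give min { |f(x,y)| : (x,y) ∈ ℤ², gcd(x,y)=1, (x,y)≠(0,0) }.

descent: ρ → (-3,1,3)  [lands on river]
river: ρ → (3,5,-1)
river: ρ → (-1,5,3)
river: ρ → (3,1,-3)
river: ρ → (-3,5,1)
river: ρ → (1,5,-3)
closes: descent 1, river 6
min |a| on river = 1

1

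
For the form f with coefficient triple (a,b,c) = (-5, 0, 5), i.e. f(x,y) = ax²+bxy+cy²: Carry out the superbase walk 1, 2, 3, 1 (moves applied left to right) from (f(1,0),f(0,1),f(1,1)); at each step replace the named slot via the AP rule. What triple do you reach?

start (-5,5,0) = (f(1,0),f(0,1),f(1,1))
replace slot 1: 2·(5+0) − (-5) = 15 → (15,5,0)
replace slot 2: 2·(15+0) − 5 = 25 → (15,25,0)
replace slot 3: 2·(15+25) − 0 = 80 → (15,25,80)
replace slot 1: 2·(25+80) − 15 = 195 → (195,25,80)

195,25,80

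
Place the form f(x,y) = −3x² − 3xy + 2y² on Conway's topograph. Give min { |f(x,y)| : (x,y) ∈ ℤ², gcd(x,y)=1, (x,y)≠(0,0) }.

descent: ρ → (2,3,-3)  [lands on river]
river: ρ → (-3,3,2)
river: ρ → (2,5,-1)
river: ρ → (-1,5,2)
closes: descent 1, river 4
min |a| on river = 1

1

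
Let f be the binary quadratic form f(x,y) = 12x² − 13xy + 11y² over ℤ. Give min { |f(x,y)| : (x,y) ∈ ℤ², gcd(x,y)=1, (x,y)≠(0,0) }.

translate: b→11 (≡-13 mod 24), so (12,-13,11)→(12,11,10)
flip: (12,11,10)→(10,-11,12)
translate: b→9 (≡-11 mod 20), so (10,-11,12)→(10,9,11)
reduced (well bottom): (10,9,11) with a≤c, −a<b≤a
well minimum = a = 10

10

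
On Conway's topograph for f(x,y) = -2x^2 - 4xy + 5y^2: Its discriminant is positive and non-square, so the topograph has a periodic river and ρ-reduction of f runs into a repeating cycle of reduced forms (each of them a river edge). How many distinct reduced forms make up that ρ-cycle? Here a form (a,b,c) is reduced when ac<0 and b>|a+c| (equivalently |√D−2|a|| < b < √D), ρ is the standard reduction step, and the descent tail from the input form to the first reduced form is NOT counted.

D = 56, ⌊√D⌋ = 7
descent: ρ → (5,4,-2)  [lands on river]
river: ρ → (-2,4,5)
river: ρ → (5,6,-1)
river: ρ → (-1,6,5)
ρ-cycle length = 4 (tail of 1 descent step not counted)

4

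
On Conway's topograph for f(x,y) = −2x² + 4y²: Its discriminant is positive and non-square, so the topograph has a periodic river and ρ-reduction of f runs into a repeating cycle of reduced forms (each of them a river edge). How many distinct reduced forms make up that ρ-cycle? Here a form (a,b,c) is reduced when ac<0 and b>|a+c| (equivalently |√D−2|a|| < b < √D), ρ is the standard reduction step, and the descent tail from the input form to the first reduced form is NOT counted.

D = 32, ⌊√D⌋ = 5
descent: ρ → (4,0,-2)
descent: ρ → (-2,4,2)  [lands on river]
river: ρ → (2,4,-2)
ρ-cycle length = 2 (tail of 2 descent steps not counted)

2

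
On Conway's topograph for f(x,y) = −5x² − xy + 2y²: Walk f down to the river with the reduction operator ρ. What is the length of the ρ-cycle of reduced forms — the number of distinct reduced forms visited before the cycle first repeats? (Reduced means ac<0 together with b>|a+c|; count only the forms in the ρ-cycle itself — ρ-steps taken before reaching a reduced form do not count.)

D = 41, ⌊√D⌋ = 6
descent: ρ → (2,5,-2)  [lands on river]
river: ρ → (-2,3,4)
river: ρ → (4,5,-1)
river: ρ → (-1,5,4)
river: ρ → (4,3,-2)
river: ρ → (-2,5,2)
river: ρ → (2,3,-4)
river: ρ → (-4,5,1)
river: ρ → (1,5,-4)
river: ρ → (-4,3,2)
ρ-cycle length = 10 (tail of 1 descent step not counted)

10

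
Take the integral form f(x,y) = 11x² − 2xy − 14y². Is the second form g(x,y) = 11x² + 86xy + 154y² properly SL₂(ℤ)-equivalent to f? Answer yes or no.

D₁ = 620, D₂ = 620
river cycle of f (length 4): (11, 20, -5), (-5, 20, 11), (11, 24, -1), (-1, 24, 11)
river cycle of g (length 4): (11, 20, -5), (-5, 20, 11), (11, 24, -1), (-1, 24, 11)
cycles coincide ⇒ equivalent

yes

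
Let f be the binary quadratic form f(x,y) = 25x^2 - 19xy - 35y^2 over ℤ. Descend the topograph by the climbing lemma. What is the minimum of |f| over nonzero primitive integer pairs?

descent: ρ → (-35,19,25)  [lands on river]
river: ρ → (25,31,-29)
river: ρ → (-29,27,27)
river: ρ → (27,27,-29)
river: ρ → (-29,31,25)
river: ρ → (25,19,-35)
river: ρ → (-35,51,9)
river: ρ → (9,57,-17)
river: ρ → (-17,45,27)
river: ρ → (27,9,-35)
river: ρ → (-35,61,1)
river: ρ → (1,61,-35)
river: ρ → (-35,9,27)
river: ρ → (27,45,-17)
river: ρ → (-17,57,9)
river: ρ → (9,51,-35)
closes: descent 1, river 16
min |a| on river = 1

1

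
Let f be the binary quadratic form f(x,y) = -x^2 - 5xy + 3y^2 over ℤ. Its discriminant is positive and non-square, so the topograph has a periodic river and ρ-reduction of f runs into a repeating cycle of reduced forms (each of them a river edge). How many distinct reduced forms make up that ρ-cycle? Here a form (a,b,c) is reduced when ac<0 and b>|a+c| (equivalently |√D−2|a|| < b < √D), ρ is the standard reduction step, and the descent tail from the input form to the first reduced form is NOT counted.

D = 37, ⌊√D⌋ = 6
descent: ρ → (3,5,-1)  [lands on river]
river: ρ → (-1,5,3)
river: ρ → (3,1,-3)
river: ρ → (-3,5,1)
river: ρ → (1,5,-3)
river: ρ → (-3,1,3)
ρ-cycle length = 6 (tail of 1 descent step not counted)

6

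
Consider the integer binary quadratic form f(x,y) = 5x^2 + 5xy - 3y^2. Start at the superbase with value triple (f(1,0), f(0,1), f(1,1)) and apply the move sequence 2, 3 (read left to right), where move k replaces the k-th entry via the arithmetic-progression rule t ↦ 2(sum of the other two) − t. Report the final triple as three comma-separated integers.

start (5,-3,7) = (f(1,0),f(0,1),f(1,1))
replace slot 2: 2·(5+7) − (-3) = 27 → (5,27,7)
replace slot 3: 2·(5+27) − 7 = 57 → (5,27,57)

5,27,57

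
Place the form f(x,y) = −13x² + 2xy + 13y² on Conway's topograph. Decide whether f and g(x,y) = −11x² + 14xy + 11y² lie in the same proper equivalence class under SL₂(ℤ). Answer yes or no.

D₁ = 680, D₂ = 680
river cycle of f (length 6): (13, 24, -2), (-2, 24, 13), (13, 2, -13), (-13, 24, 2), (2, 24, -13), (-13, 2, 13)
river cycle of g (length 10): (11, 8, -14), (-14, 20, 5), (5, 20, -14), (-14, 8, 11), (11, 14, -11), (-11, 8, 14), (14, 20, -5), (-5, 20, 14), (14, 8, -11), (-11, 14, 11)
cycles differ ⇒ inequivalent

no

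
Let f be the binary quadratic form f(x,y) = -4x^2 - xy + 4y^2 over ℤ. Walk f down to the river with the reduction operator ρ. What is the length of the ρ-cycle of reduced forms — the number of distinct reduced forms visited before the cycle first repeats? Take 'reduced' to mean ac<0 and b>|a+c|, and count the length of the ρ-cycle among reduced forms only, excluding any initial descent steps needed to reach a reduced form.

D = 65, ⌊√D⌋ = 8
descent: ρ → (4,1,-4)  [lands on river]
river: ρ → (-4,7,1)
river: ρ → (1,7,-4)
river: ρ → (-4,1,4)
river: ρ → (4,7,-1)
river: ρ → (-1,7,4)
ρ-cycle length = 6 (tail of 1 descent step not counted)

6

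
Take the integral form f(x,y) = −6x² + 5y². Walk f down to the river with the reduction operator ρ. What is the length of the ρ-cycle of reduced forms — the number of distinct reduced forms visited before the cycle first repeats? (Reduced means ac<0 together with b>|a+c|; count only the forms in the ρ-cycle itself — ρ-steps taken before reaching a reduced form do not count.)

D = 120, ⌊√D⌋ = 10
descent: ρ → (5,10,-1)  [lands on river]
river: ρ → (-1,10,5)
ρ-cycle length = 2 (tail of 1 descent step not counted)

2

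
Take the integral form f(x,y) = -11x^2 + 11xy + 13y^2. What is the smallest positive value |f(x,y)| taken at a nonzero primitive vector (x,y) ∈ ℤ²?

river: ρ → (13,15,-9)
river: ρ → (-9,21,7)
river: ρ → (7,21,-9)
river: ρ → (-9,15,13)
river: ρ → (13,11,-11)
river: ρ → (-11,11,13)
closes: descent 0, river 6
min |a| on river = 7

7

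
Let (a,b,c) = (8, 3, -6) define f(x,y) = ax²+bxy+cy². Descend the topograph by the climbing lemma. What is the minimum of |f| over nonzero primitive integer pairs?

river: ρ → (-6,9,5)
river: ρ → (5,11,-4)
river: ρ → (-4,13,2)
river: ρ → (2,11,-10)
river: ρ → (-10,9,3)
river: ρ → (3,9,-10)
river: ρ → (-10,11,2)
river: ρ → (2,13,-4)
river: ρ → (-4,11,5)
river: ρ → (5,9,-6)
river: ρ → (-6,3,8)
river: ρ → (8,13,-1)
river: ρ → (-1,13,8)
river: ρ → (8,3,-6)
closes: descent 0, river 14
min |a| on river = 1

1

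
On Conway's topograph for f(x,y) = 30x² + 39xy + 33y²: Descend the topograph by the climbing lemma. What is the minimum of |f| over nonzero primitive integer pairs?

translate: b→-21 (≡39 mod 60), so (30,39,33)→(30,-21,24)
flip: (30,-21,24)→(24,21,30)
reduced (well bottom): (24,21,30) with a≤c, −a<b≤a
well minimum = a = 24

24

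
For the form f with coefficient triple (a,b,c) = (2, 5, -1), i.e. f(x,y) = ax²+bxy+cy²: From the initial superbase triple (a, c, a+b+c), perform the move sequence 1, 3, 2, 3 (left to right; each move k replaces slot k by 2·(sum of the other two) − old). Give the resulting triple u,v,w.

start (2,-1,6) = (f(1,0),f(0,1),f(1,1))
replace slot 1: 2·((-1)+6) − 2 = 8 → (8,-1,6)
replace slot 3: 2·(8+(-1)) − 6 = 8 → (8,-1,8)
replace slot 2: 2·(8+8) − (-1) = 33 → (8,33,8)
replace slot 3: 2·(8+33) − 8 = 74 → (8,33,74)

8,33,74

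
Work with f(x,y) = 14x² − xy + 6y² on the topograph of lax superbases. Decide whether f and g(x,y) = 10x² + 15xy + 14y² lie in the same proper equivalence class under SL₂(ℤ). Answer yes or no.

D₁ = -335, D₂ = -335
f: flip: (14,-1,6)→(6,1,14)
f: reduced (well bottom): (6,1,14) with a≤c, −a<b≤a
g: translate: b→-5 (≡15 mod 20), so (10,15,14)→(10,-5,9)
g: flip: (10,-5,9)→(9,5,10)
g: reduced (well bottom): (9,5,10) with a≤c, −a<b≤a
reduced forms (6, 1, 14) vs (9, 5, 10) ⇒ inequivalent

no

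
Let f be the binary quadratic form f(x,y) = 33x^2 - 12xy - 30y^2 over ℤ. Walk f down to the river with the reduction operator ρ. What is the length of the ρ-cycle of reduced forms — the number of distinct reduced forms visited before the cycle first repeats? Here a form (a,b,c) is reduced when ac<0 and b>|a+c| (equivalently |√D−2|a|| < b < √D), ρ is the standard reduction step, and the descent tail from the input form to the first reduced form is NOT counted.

D = 4104, ⌊√D⌋ = 64
descent: ρ → (-30,12,33)  [lands on river]
river: ρ → (33,54,-9)
river: ρ → (-9,54,33)
river: ρ → (33,12,-30)
river: ρ → (-30,48,15)
river: ρ → (15,42,-39)
river: ρ → (-39,36,18)
river: ρ → (18,36,-39)
river: ρ → (-39,42,15)
river: ρ → (15,48,-30)
ρ-cycle length = 10 (tail of 1 descent step not counted)

10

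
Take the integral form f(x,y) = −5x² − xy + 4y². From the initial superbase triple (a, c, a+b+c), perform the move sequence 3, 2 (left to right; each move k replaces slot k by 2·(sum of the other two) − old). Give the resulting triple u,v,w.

start (-5,4,-2) = (f(1,0),f(0,1),f(1,1))
replace slot 3: 2·((-5)+4) − (-2) = 0 → (-5,4,0)
replace slot 2: 2·((-5)+0) − 4 = -14 → (-5,-14,0)

-5,-14,0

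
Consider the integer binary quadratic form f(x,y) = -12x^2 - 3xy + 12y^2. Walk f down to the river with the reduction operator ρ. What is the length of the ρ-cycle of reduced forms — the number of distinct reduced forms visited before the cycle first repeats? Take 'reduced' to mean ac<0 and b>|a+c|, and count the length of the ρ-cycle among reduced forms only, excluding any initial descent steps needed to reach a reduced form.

D = 585, ⌊√D⌋ = 24
descent: ρ → (12,3,-12)  [lands on river]
river: ρ → (-12,21,3)
river: ρ → (3,21,-12)
river: ρ → (-12,3,12)
river: ρ → (12,21,-3)
river: ρ → (-3,21,12)
ρ-cycle length = 6 (tail of 1 descent step not counted)

6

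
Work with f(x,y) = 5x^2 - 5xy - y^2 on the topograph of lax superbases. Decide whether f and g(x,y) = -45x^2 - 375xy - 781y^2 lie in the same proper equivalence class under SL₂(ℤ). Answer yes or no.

D₁ = 45, D₂ = 45
river cycle of f (length 2): (-1, 5, 5), (5, 5, -1)
river cycle of g (length 2): (-1, 5, 5), (5, 5, -1)
cycles coincide ⇒ equivalent

yes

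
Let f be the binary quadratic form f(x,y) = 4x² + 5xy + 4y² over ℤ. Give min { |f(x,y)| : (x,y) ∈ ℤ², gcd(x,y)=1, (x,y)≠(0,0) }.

translate: b→-3 (≡5 mod 8), so (4,5,4)→(4,-3,3)
flip: (4,-3,3)→(3,3,4)
reduced (well bottom): (3,3,4) with a≤c, −a<b≤a
well minimum = a = 3

3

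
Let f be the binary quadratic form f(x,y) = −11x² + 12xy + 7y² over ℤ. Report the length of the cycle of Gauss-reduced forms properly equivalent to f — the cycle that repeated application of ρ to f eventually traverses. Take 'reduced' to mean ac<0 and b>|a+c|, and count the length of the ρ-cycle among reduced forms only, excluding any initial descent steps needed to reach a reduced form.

D = 452, ⌊√D⌋ = 21
river: ρ → (7,16,-7)
river: ρ → (-7,12,11)
river: ρ → (11,10,-8)
river: ρ → (-8,6,13)
river: ρ → (13,20,-1)
river: ρ → (-1,20,13)
river: ρ → (13,6,-8)
river: ρ → (-8,10,11)
river: ρ → (11,12,-7)
river: ρ → (-7,16,7)
river: ρ → (7,12,-11)
river: ρ → (-11,10,8)
river: ρ → (8,6,-13)
river: ρ → (-13,20,1)
river: ρ → (1,20,-13)
river: ρ → (-13,6,8)
river: ρ → (8,10,-11)
river: ρ → (-11,12,7)
ρ-cycle length = 18 (tail of 0 descent steps not counted)

18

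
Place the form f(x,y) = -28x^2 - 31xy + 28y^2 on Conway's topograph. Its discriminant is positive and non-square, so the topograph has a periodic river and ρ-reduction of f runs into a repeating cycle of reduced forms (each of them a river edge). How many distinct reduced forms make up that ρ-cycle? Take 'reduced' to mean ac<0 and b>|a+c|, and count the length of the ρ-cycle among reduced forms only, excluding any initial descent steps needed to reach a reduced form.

D = 4097, ⌊√D⌋ = 64
descent: ρ → (28,31,-28)  [lands on river]
river: ρ → (-28,25,31)
river: ρ → (31,37,-22)
river: ρ → (-22,51,17)
river: ρ → (17,51,-22)
river: ρ → (-22,37,31)
river: ρ → (31,25,-28)
river: ρ → (-28,31,28)
river: ρ → (28,25,-31)
river: ρ → (-31,37,22)
river: ρ → (22,51,-17)
river: ρ → (-17,51,22)
river: ρ → (22,37,-31)
river: ρ → (-31,25,28)
ρ-cycle length = 14 (tail of 1 descent step not counted)

14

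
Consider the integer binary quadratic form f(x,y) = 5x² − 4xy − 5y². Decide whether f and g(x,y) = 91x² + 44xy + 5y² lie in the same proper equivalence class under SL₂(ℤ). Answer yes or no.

D₁ = 116, D₂ = 116
river cycle of f (length 10): (-5, 4, 5), (5, 6, -4), (-4, 10, 1), (1, 10, -4), (-4, 6, 5), (5, 4, -5), (-5, 6, 4), (4, 10, -1), (-1, 10, 4), (4, 6, -5)
river cycle of g (length 10): (5, 6, -4), (-4, 10, 1), (1, 10, -4), (-4, 6, 5), (5, 4, -5), (-5, 6, 4), (4, 10, -1), (-1, 10, 4), (4, 6, -5), (-5, 4, 5)
cycles coincide ⇒ equivalent

yes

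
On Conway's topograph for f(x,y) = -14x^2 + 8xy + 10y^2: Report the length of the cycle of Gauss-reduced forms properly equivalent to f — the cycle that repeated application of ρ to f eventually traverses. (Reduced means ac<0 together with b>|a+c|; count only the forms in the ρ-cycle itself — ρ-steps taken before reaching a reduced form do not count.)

D = 624, ⌊√D⌋ = 24
river: ρ → (10,12,-12)
river: ρ → (-12,12,10)
river: ρ → (10,8,-14)
river: ρ → (-14,20,4)
river: ρ → (4,20,-14)
river: ρ → (-14,8,10)
ρ-cycle length = 6 (tail of 0 descent steps not counted)

6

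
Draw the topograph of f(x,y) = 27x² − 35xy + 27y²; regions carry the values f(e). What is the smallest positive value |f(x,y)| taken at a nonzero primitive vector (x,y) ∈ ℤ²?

translate: b→19 (≡-35 mod 54), so (27,-35,27)→(27,19,19)
flip: (27,19,19)→(19,-19,27)
translate: b→19 (≡-19 mod 38), so (19,-19,27)→(19,19,27)
reduced (well bottom): (19,19,27) with a≤c, −a<b≤a
well minimum = a = 19

19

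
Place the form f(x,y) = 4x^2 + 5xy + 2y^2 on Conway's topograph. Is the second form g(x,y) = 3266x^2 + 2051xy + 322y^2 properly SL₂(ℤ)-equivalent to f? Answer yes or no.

D₁ = -7, D₂ = -7
f: translate: b→-3 (≡5 mod 8), so (4,5,2)→(4,-3,1)
f: flip: (4,-3,1)→(1,3,4)
f: translate: b→1 (≡3 mod 2), so (1,3,4)→(1,1,2)
f: reduced (well bottom): (1,1,2) with a≤c, −a<b≤a
g: flip: (3266,2051,322)→(322,-2051,3266)
g: translate: b→-119 (≡-2051 mod 644), so (322,-2051,3266)→(322,-119,11)
g: flip: (322,-119,11)→(11,119,322)
g: translate: b→9 (≡119 mod 22), so (11,119,322)→(11,9,2)
g: flip: (11,9,2)→(2,-9,11)
g: translate: b→-1 (≡-9 mod 4), so (2,-9,11)→(2,-1,1)
g: flip: (2,-1,1)→(1,1,2)
g: reduced (well bottom): (1,1,2) with a≤c, −a<b≤a
reduced forms (1, 1, 2) vs (1, 1, 2) ⇒ equivalent

yes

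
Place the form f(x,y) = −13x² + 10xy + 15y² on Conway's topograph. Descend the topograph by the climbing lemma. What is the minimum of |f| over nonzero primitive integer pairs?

river: ρ → (15,20,-8)
river: ρ → (-8,28,3)
river: ρ → (3,26,-17)
river: ρ → (-17,8,12)
river: ρ → (12,16,-13)
river: ρ → (-13,10,15)
closes: descent 0, river 6
min |a| on river = 3

3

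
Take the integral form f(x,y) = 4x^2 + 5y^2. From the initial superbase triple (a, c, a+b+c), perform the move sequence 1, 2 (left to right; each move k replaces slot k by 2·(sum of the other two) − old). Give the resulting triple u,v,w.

start (4,5,9) = (f(1,0),f(0,1),f(1,1))
replace slot 1: 2·(5+9) − 4 = 24 → (24,5,9)
replace slot 2: 2·(24+9) − 5 = 61 → (24,61,9)

24,61,9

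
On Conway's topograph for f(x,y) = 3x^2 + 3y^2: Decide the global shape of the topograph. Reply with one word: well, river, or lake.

D = b²−4ac = 0² − 4·3·3 = -36
D < 0 ⇒ definite ⇒ every region one sign ⇒ single well

well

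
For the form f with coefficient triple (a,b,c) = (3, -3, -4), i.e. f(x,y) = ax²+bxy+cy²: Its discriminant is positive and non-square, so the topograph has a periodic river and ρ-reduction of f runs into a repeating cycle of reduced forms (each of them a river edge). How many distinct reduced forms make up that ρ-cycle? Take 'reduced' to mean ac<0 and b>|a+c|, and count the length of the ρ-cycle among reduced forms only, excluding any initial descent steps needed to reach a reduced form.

D = 57, ⌊√D⌋ = 7
descent: ρ → (-4,3,3)  [lands on river]
river: ρ → (3,3,-4)
river: ρ → (-4,5,2)
river: ρ → (2,7,-1)
river: ρ → (-1,7,2)
river: ρ → (2,5,-4)
ρ-cycle length = 6 (tail of 1 descent step not counted)

6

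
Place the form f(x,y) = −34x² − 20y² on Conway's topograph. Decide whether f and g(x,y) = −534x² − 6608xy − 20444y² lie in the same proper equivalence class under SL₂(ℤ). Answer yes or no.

D₁ = -2720, D₂ = -2720
f is negative-definite; reduce −f:
−f: flip: (34,0,20)→(20,0,34)
−f: reduced (well bottom): (20,0,34) with a≤c, −a<b≤a
flip sign back: reduced form of f is (-20,0,-34)
g is negative-definite; reduce −g:
−g: translate: b→200 (≡6608 mod 1068), so (534,6608,20444)→(534,200,20)
−g: flip: (534,200,20)→(20,-200,534)
−g: translate: b→0 (≡-200 mod 40), so (20,-200,534)→(20,0,34)
−g: reduced (well bottom): (20,0,34) with a≤c, −a<b≤a
flip sign back: reduced form of g is (-20,0,-34)
reduced forms (-20, 0, -34) vs (-20, 0, -34) ⇒ equivalent

yes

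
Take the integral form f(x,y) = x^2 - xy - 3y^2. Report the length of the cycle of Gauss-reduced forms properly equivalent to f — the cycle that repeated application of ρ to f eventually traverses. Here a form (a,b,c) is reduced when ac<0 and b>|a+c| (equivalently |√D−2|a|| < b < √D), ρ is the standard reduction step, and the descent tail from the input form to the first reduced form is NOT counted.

D = 13, ⌊√D⌋ = 3
descent: ρ → (-3,1,1)
descent: ρ → (1,3,-1)  [lands on river]
river: ρ → (-1,3,1)
ρ-cycle length = 2 (tail of 2 descent steps not counted)

2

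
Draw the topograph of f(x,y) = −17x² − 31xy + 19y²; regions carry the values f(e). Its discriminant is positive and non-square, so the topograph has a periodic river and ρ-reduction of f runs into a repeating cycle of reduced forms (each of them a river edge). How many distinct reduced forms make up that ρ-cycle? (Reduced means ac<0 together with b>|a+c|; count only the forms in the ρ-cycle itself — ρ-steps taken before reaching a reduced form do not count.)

D = 2253, ⌊√D⌋ = 47
descent: ρ → (19,31,-17)  [lands on river]
river: ρ → (-17,37,13)
river: ρ → (13,41,-11)
river: ρ → (-11,47,1)
river: ρ → (1,47,-11)
river: ρ → (-11,41,13)
river: ρ → (13,37,-17)
river: ρ → (-17,31,19)
river: ρ → (19,45,-3)
river: ρ → (-3,45,19)
ρ-cycle length = 10 (tail of 1 descent step not counted)

10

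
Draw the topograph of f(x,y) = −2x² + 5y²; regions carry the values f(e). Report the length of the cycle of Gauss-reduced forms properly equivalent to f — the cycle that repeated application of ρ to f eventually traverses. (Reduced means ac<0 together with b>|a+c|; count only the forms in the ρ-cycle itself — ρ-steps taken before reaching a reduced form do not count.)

D = 40, ⌊√D⌋ = 6
descent: ρ → (5,0,-2)
descent: ρ → (-2,4,3)  [lands on river]
river: ρ → (3,2,-3)
river: ρ → (-3,4,2)
river: ρ → (2,4,-3)
river: ρ → (-3,2,3)
river: ρ → (3,4,-2)
ρ-cycle length = 6 (tail of 2 descent steps not counted)

6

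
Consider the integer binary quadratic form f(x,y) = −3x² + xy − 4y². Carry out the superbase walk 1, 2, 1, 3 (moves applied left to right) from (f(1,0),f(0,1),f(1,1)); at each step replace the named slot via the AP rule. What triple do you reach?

start (-3,-4,-6) = (f(1,0),f(0,1),f(1,1))
replace slot 1: 2·((-4)+(-6)) − (-3) = -17 → (-17,-4,-6)
replace slot 2: 2·((-17)+(-6)) − (-4) = -42 → (-17,-42,-6)
replace slot 1: 2·((-42)+(-6)) − (-17) = -79 → (-79,-42,-6)
replace slot 3: 2·((-79)+(-42)) − (-6) = -236 → (-79,-42,-236)

-79,-42,-236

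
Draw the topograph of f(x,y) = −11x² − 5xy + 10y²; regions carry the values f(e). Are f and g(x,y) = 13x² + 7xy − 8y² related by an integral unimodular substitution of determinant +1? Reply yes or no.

D₁ = 465, D₂ = 465
river cycle of f (length 10): (10, 5, -11), (-11, 17, 4), (4, 15, -15), (-15, 15, 4), (4, 17, -11), (-11, 5, 10), (10, 15, -6), (-6, 21, 1), (1, 21, -6), (-6, 15, 10)
river cycle of g (length 10): (-8, 9, 12), (12, 15, -5), (-5, 15, 12), (12, 9, -8), (-8, 7, 13), (13, 19, -2), (-2, 21, 3), (3, 21, -2), (-2, 19, 13), (13, 7, -8)
cycles differ ⇒ inequivalent

no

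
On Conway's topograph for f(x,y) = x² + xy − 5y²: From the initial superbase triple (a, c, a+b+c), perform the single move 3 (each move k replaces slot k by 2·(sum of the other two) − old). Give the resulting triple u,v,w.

start (1,-5,-3) = (f(1,0),f(0,1),f(1,1))
replace slot 3: 2·(1+(-5)) − (-3) = -5 → (1,-5,-5)

1,-5,-5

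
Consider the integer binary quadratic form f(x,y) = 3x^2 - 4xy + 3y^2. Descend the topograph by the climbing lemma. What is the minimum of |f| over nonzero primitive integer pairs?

translate: b→2 (≡-4 mod 6), so (3,-4,3)→(3,2,2)
flip: (3,2,2)→(2,-2,3)
translate: b→2 (≡-2 mod 4), so (2,-2,3)→(2,2,3)
reduced (well bottom): (2,2,3) with a≤c, −a<b≤a
well minimum = a = 2

2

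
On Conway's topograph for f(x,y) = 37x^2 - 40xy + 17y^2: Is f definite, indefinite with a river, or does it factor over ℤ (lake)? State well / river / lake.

D = b²−4ac = (-40)² − 4·37·17 = -916
D < 0 ⇒ definite ⇒ every region one sign ⇒ single well

well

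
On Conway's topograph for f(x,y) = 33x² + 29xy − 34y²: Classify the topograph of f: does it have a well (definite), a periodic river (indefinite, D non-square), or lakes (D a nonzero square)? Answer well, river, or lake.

D = b²−4ac = 29² − 4·33·(-34) = 5329
D = 73² is a perfect square ⇒ form factors over ℤ ⇒ lakes

lake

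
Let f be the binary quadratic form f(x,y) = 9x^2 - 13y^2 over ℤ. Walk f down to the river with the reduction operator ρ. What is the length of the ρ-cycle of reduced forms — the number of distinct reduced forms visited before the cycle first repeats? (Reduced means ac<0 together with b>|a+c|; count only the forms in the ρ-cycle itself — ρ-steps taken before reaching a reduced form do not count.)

D = 468, ⌊√D⌋ = 21
descent: ρ → (-13,0,9)
descent: ρ → (9,18,-4)  [lands on river]
river: ρ → (-4,14,17)
river: ρ → (17,20,-1)
river: ρ → (-1,20,17)
river: ρ → (17,14,-4)
river: ρ → (-4,18,9)
ρ-cycle length = 6 (tail of 2 descent steps not counted)

6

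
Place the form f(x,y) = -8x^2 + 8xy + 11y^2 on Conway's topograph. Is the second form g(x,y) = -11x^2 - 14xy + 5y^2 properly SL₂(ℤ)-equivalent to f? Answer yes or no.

D₁ = 416, D₂ = 416
river cycle of f (length 6): (11, 14, -5), (-5, 16, 8), (8, 16, -5), (-5, 14, 11), (11, 8, -8), (-8, 8, 11)
river cycle of g (length 6): (5, 14, -11), (-11, 8, 8), (8, 8, -11), (-11, 14, 5), (5, 16, -8), (-8, 16, 5)
cycles differ ⇒ inequivalent

no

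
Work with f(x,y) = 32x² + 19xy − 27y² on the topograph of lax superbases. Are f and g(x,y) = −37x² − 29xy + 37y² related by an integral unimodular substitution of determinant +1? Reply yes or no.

D₁ = 3817, D₂ = 6317
discriminants differ ⇒ not SL₂(ℤ)-equivalent

no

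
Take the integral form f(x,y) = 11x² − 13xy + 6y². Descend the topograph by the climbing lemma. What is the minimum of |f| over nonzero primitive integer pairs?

translate: b→9 (≡-13 mod 22), so (11,-13,6)→(11,9,4)
flip: (11,9,4)→(4,-9,11)
translate: b→-1 (≡-9 mod 8), so (4,-9,11)→(4,-1,6)
reduced (well bottom): (4,-1,6) with a≤c, −a<b≤a
well minimum = a = 4

4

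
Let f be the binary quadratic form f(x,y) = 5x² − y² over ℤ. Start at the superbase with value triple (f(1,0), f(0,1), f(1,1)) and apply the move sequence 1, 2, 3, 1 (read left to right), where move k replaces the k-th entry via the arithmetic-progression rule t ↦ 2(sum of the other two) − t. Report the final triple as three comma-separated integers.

start (5,-1,4) = (f(1,0),f(0,1),f(1,1))
replace slot 1: 2·((-1)+4) − 5 = 1 → (1,-1,4)
replace slot 2: 2·(1+4) − (-1) = 11 → (1,11,4)
replace slot 3: 2·(1+11) − 4 = 20 → (1,11,20)
replace slot 1: 2·(11+20) − 1 = 61 → (61,11,20)

61,11,20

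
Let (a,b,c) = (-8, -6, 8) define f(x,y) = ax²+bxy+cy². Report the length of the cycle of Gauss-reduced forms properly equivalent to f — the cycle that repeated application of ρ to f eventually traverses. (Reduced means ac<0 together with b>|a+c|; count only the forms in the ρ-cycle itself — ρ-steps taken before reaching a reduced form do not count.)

D = 292, ⌊√D⌋ = 17
descent: ρ → (8,6,-8)  [lands on river]
river: ρ → (-8,10,6)
river: ρ → (6,14,-4)
river: ρ → (-4,10,12)
river: ρ → (12,14,-2)
river: ρ → (-2,14,12)
river: ρ → (12,10,-4)
river: ρ → (-4,14,6)
river: ρ → (6,10,-8)
river: ρ → (-8,6,8)
river: ρ → (8,10,-6)
river: ρ → (-6,14,4)
river: ρ → (4,10,-12)
river: ρ → (-12,14,2)
river: ρ → (2,14,-12)
river: ρ → (-12,10,4)
river: ρ → (4,14,-6)
river: ρ → (-6,10,8)
ρ-cycle length = 18 (tail of 1 descent step not counted)

18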